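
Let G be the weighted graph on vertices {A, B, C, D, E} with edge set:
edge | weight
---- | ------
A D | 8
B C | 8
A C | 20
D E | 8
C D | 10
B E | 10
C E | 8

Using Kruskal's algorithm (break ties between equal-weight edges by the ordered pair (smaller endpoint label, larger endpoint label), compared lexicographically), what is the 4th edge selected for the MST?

Kruskal: consider edges lightest-first.
A D (8): add — endpoints in different components.
B C (8): add — endpoints in different components.
C E (8): add — endpoints in different components.
D E (8): add — endpoints in different components.
The 4th edge added is D E.

D-E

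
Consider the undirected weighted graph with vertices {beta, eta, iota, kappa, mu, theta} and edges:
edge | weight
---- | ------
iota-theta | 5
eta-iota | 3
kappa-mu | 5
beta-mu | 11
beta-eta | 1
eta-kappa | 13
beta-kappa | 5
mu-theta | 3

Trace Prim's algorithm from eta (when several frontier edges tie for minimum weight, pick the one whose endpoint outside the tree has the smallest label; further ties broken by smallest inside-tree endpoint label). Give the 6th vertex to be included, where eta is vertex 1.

Prim's algorithm from eta:
Step 1: frontier [beta-eta 1, eta-iota 3, eta-kappa 13] → take beta-eta (1); add beta.
Step 2: frontier [beta-kappa 5, beta-mu 11, eta-iota 3, eta-kappa 13] → take eta-iota (3); add iota.
Step 3: frontier [beta-kappa 5, beta-mu 11, eta-kappa 13, iota-theta 5] → take beta-kappa (5); add kappa.
Step 4: frontier [beta-mu 11, iota-theta 5, kappa-mu 5] → take kappa-mu (5); add mu.
Step 5: frontier [iota-theta 5, mu-theta 3] → take mu-theta (3); add theta.
Vertex order: eta, beta, iota, kappa, mu, theta. The 6th vertex is theta.

theta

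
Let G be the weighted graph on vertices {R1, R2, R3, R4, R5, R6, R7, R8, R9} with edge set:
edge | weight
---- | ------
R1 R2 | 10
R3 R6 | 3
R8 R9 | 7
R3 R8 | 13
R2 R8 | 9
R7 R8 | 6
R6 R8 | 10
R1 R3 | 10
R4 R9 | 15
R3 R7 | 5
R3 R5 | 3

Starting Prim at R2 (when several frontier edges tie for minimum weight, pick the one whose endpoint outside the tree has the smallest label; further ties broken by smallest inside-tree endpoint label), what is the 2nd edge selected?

R7-R8

Grow the tree from R2 using Prim:
Step 1: cheapest edge leaving the tree is R2 R8 (9); add R8.
Step 2: cheapest edge leaving the tree is R7 R8 (6); add R7.
Step 3: cheapest edge leaving the tree is R3 R7 (5); add R3.
Step 4: cheapest edge leaving the tree is R3 R5 (3); add R5.
Step 5: cheapest edge leaving the tree is R3 R6 (3); add R6.
Step 6: cheapest edge leaving the tree is R8 R9 (7); add R9.
Step 7: cheapest edge leaving the tree is R1 R2 (10); add R1.
Step 8: cheapest edge leaving the tree is R4 R9 (15); add R4.
The 2nd edge added is R7 R8.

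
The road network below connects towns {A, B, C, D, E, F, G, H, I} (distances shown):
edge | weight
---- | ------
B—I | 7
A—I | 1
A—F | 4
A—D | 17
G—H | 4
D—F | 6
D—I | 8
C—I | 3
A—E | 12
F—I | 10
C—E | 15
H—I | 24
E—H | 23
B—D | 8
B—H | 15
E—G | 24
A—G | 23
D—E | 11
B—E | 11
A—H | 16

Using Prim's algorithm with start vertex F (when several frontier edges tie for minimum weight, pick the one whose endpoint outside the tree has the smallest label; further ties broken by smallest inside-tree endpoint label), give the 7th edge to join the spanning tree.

Prim's algorithm from F:
Step 1: cheapest edge leaving the tree is A—F (4); add A.
Step 2: cheapest edge leaving the tree is A—I (1); add I.
Step 3: cheapest edge leaving the tree is C—I (3); add C.
Step 4: cheapest edge leaving the tree is D—F (6); add D.
Step 5: cheapest edge leaving the tree is B—I (7); add B.
Step 6: cheapest edge leaving the tree is B—E (11); add E.
Step 7: cheapest edge leaving the tree is B—H (15); add H.
Step 8: cheapest edge leaving the tree is G—H (4); add G.
The 7th edge added is B—H.

B-H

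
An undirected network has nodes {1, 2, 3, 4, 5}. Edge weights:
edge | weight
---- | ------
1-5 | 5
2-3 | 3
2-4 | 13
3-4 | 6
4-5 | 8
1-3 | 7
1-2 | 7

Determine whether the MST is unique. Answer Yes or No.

No

Kruskal's algorithm — process edges by increasing weight (ties by edge label):
2-3 (3): add. Components now {1} {2,3} {4} {5}
1-5 (5): add. Components now {1,5} {2,3} {4}
3-4 (6): add. Components now {1,5} {2,3,4}
1-2 (7): add. Components now {1,2,3,4,5}
Non-tree edge 1-3 has weight 7, equal to the heaviest edge on its tree cycle — swapping gives another MST of the same weight. Not unique.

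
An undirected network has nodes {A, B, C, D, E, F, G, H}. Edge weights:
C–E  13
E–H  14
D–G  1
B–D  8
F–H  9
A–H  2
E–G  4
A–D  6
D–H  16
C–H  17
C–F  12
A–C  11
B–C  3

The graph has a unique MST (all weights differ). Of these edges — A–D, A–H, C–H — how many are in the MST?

2

Sort edges by weight, then run Kruskal:
D–G (1): add — endpoints in different components.
A–H (2): add — endpoints in different components.
B–C (3): add — endpoints in different components.
E–G (4): add — endpoints in different components.
A–D (6): add — endpoints in different components.
B–D (8): add — endpoints in different components.
F–H (9): add — endpoints in different components.
MST edge set: {D–G, A–H, B–C, E–G, A–D, B–D, F–H}.
Of the listed edges, {A–D, A–H} are in the MST → 2.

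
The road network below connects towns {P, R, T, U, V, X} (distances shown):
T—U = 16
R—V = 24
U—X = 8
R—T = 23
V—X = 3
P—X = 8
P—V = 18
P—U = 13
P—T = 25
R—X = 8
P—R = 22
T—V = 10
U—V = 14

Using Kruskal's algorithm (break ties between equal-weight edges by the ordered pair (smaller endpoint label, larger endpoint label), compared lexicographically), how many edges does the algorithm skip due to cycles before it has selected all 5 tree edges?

0

Sort edges by weight, then run Kruskal:
V—X (3): add. Components now {P} {R} {V,X} {T} {U}
P—X (8): add. Components now {P,V,X} {R} {T} {U}
R—X (8): add. Components now {P,R,V,X} {T} {U}
U—X (8): add. Components now {P,R,U,V,X} {T}
T—V (10): add. Components now {P,R,T,U,V,X}
Edges rejected before the tree was complete: 0.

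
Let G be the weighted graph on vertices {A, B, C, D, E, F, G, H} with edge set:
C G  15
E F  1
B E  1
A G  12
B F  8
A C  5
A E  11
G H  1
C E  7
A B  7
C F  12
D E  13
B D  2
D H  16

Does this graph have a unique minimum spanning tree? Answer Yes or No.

Sort edges by weight, then run Kruskal:
B E (1): add — endpoints in different components.
E F (1): add — endpoints in different components.
G H (1): add — endpoints in different components.
B D (2): add — endpoints in different components.
A C (5): add — endpoints in different components.
A B (7): add — endpoints in different components.
C E (7): skip — C and E already connected.
B F (8): skip — B and F already connected.
A E (11): skip — A and E already connected.
A G (12): add — endpoints in different components.
Non-tree edge C E has weight 7, equal to the heaviest edge on its tree cycle — swapping gives another MST of the same weight. Not unique.

No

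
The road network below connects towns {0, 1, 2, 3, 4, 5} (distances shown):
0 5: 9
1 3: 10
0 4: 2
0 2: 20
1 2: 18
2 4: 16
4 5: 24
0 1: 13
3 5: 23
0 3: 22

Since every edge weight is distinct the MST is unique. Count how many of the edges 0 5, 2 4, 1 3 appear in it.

Kruskal's algorithm — process edges by increasing weight (ties by edge label):
0 4 (2): add — endpoints in different components.
0 5 (9): add — endpoints in different components.
1 3 (10): add — endpoints in different components.
0 1 (13): add — endpoints in different components.
2 4 (16): add — endpoints in different components.
MST edge set: {0 4, 0 5, 1 3, 0 1, 2 4}.
Of the listed edges, {0 5, 2 4, 1 3} are in the MST → 3.

3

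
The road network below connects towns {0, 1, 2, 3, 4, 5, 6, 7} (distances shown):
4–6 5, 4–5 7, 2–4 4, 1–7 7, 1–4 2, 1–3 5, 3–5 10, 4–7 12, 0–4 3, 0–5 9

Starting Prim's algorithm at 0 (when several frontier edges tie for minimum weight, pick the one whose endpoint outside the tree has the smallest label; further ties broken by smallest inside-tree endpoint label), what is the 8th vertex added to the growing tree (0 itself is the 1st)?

Prim, starting at 0.
Step 1: frontier [0–4 3, 0–5 9] → take 0–4 (3); add 4.
Step 2: frontier [0–5 9, 1–4 2, 2–4 4, 4–6 5, 4–5 7, 4–7 12] → take 1–4 (2); add 1.
Step 3: frontier [0–5 9, 1–3 5, 1–7 7, 2–4 4, 4–6 5, 4–5 7, 4–7 12] → take 2–4 (4); add 2.
Step 4: frontier [0–5 9, 1–3 5, 1–7 7, 4–6 5, 4–5 7, 4–7 12] → take 1–3 (5); add 3.
Step 5: frontier [0–5 9, 1–7 7, 3–5 10, 4–6 5, 4–5 7, 4–7 12] → take 4–6 (5); add 6.
Step 6: frontier [0–5 9, 1–7 7, 3–5 10, 4–5 7, 4–7 12] → take 4–5 (7); add 5.
Step 7: frontier [1–7 7, 4–7 12] → take 1–7 (7); add 7.
Vertex order: 0, 4, 1, 2, 3, 6, 5, 7. The 8th vertex is 7.

7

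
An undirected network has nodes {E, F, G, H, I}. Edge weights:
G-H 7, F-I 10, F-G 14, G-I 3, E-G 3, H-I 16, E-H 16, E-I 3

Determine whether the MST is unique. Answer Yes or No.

No

Sort edges by weight, then run Kruskal:
E-G (3): add. Components now {E,G} {F} {H} {I}
E-I (3): add. Components now {E,G,I} {F} {H}
G-I (3): skip — G and I already connected.
G-H (7): add. Components now {E,G,H,I} {F}
F-I (10): add. Components now {E,F,G,H,I}
Non-tree edge G-I has weight 3, equal to the heaviest edge on its tree cycle — swapping gives another MST of the same weight. Not unique.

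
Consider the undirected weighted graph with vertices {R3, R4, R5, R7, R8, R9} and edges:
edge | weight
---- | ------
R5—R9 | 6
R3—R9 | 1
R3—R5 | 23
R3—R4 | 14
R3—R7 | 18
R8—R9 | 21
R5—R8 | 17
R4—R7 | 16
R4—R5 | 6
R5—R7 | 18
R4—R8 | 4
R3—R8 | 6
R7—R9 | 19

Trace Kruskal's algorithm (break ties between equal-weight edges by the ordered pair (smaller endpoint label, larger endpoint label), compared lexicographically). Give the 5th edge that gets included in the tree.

R4-R7

Kruskal: consider edges lightest-first.
R3—R9 (1): add — endpoints in different components.
R4—R8 (4): add — endpoints in different components.
R3—R8 (6): add — endpoints in different components.
R4—R5 (6): add — endpoints in different components.
R5—R9 (6): skip — R9 and R5 already connected.
R3—R4 (14): skip — R3 and R4 already connected.
R4—R7 (16): add — endpoints in different components.
The 5th edge added is R4—R7.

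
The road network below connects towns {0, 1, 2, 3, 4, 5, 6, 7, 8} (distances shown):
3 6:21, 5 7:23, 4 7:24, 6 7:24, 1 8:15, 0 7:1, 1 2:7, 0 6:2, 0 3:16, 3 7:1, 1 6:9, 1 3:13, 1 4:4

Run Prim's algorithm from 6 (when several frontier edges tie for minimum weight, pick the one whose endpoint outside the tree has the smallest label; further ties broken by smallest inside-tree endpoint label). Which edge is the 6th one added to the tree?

1-2

Grow the tree from 6 using Prim:
Step 1: cheapest edge leaving the tree is 0 6 (2); add 0.
Step 2: cheapest edge leaving the tree is 0 7 (1); add 7.
Step 3: cheapest edge leaving the tree is 3 7 (1); add 3.
Step 4: cheapest edge leaving the tree is 1 6 (9); add 1.
Step 5: cheapest edge leaving the tree is 1 4 (4); add 4.
Step 6: cheapest edge leaving the tree is 1 2 (7); add 2.
Step 7: cheapest edge leaving the tree is 1 8 (15); add 8.
Step 8: cheapest edge leaving the tree is 5 7 (23); add 5.
The 6th edge added is 1 2.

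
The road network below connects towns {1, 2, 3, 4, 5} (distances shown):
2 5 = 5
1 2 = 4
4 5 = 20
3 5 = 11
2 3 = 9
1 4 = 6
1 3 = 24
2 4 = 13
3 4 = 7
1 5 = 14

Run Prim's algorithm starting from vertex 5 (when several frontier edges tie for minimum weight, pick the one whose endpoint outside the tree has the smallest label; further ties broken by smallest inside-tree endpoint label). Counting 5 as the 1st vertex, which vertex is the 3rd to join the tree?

1

Prim, starting at 5.
Step 1: frontier [2 5 5, 3 5 11, 1 5 14, 4 5 20] → take 2 5 (5); add 2.
Step 2: frontier [1 2 4, 2 3 9, 2 4 13, 3 5 11, 1 5 14, 4 5 20] → take 1 2 (4); add 1.
Step 3: frontier [1 4 6, 1 3 24, 2 3 9, 2 4 13, 3 5 11, 4 5 20] → take 1 4 (6); add 4.
Step 4: frontier [1 3 24, 2 3 9, 3 4 7, 3 5 11] → take 3 4 (7); add 3.
Vertex order: 5, 2, 1, 4, 3. The 3rd vertex is 1.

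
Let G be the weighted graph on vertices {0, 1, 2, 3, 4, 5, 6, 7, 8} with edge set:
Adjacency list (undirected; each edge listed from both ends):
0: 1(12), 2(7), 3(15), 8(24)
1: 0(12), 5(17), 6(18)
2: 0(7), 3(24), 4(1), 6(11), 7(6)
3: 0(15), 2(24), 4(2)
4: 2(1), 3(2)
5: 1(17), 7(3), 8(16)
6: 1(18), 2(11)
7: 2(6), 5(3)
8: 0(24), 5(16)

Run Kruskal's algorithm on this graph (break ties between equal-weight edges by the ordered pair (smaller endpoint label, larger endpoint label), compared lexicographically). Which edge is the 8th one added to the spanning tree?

5-8

Kruskal's algorithm — process edges by increasing weight (ties by edge label):
2–4 (1): add — endpoints in different components.
3–4 (2): add — endpoints in different components.
5–7 (3): add — endpoints in different components.
2–7 (6): add — endpoints in different components.
0–2 (7): add — endpoints in different components.
2–6 (11): add — endpoints in different components.
0–1 (12): add — endpoints in different components.
0–3 (15): skip — 0 and 3 already connected.
5–8 (16): add — endpoints in different components.
The 8th edge added is 5–8.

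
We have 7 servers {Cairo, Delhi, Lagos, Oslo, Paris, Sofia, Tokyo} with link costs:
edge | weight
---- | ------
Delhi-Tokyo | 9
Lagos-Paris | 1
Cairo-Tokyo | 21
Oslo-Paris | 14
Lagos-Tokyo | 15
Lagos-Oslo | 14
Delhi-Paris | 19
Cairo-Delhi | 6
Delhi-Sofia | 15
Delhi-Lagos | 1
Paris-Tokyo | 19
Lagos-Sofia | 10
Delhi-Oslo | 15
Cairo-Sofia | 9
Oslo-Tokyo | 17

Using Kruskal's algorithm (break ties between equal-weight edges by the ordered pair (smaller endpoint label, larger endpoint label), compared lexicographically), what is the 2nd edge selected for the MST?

Kruskal: consider edges lightest-first.
Delhi-Lagos (1): add. Components now {Cairo} {Delhi,Lagos} {Paris} {Tokyo} {Sofia} {Oslo}
Lagos-Paris (1): add. Components now {Cairo} {Delhi,Lagos,Paris} {Tokyo} {Sofia} {Oslo}
Cairo-Delhi (6): add. Components now {Cairo,Delhi,Lagos,Paris} {Tokyo} {Sofia} {Oslo}
Cairo-Sofia (9): add. Components now {Cairo,Delhi,Lagos,Paris,Sofia} {Tokyo} {Oslo}
Delhi-Tokyo (9): add. Components now {Cairo,Delhi,Lagos,Paris,Sofia,Tokyo} {Oslo}
Lagos-Sofia (10): skip — Lagos and Sofia already connected.
Lagos-Oslo (14): add. Components now {Cairo,Delhi,Lagos,Oslo,Paris,Sofia,Tokyo}
The 2nd edge added is Lagos-Paris.

Lagos-Paris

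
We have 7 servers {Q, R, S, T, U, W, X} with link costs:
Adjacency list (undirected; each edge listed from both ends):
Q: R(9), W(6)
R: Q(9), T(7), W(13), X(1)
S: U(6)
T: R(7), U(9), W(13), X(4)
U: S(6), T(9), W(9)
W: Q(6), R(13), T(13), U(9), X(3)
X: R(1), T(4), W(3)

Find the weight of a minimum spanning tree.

Prim's algorithm from U:
Step 1: frontier [S—U 6, T—U 9, U—W 9] → take S—U (6); add S.
Step 2: frontier [T—U 9, U—W 9] → take T—U (9); add T.
Step 3: frontier [T—X 4, R—T 7, T—W 13, U—W 9] → take T—X (4); add X.
Step 4: frontier [R—T 7, T—W 13, U—W 9, R—X 1, W—X 3] → take R—X (1); add R.
Step 5: frontier [Q—R 9, R—W 13, T—W 13, U—W 9, W—X 3] → take W—X (3); add W.
Step 6: frontier [Q—R 9, Q—W 6] → take Q—W (6); add Q.
MST edges: S—U, T—U, T—X, R—X, W—X, Q—W; total weight 6+9+4+1+3+6 = 29.

29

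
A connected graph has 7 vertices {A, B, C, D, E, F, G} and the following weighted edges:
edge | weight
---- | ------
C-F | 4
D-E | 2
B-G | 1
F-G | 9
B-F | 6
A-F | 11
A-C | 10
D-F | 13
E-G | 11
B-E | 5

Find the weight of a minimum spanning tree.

28

Prim, starting at C.
Step 1: frontier [C-F 4, A-C 10] → take C-F (4); add F.
Step 2: frontier [A-C 10, B-F 6, F-G 9, A-F 11, D-F 13] → take B-F (6); add B.
Step 3: frontier [B-G 1, B-E 5, A-C 10, F-G 9, A-F 11, D-F 13] → take B-G (1); add G.
Step 4: frontier [B-E 5, A-C 10, A-F 11, D-F 13, E-G 11] → take B-E (5); add E.
Step 5: frontier [A-C 10, D-E 2, A-F 11, D-F 13] → take D-E (2); add D.
Step 6: frontier [A-C 10, A-F 11] → take A-C (10); add A.
MST edges: C-F, B-F, B-G, B-E, D-E, A-C; total weight 4+6+1+5+2+10 = 28.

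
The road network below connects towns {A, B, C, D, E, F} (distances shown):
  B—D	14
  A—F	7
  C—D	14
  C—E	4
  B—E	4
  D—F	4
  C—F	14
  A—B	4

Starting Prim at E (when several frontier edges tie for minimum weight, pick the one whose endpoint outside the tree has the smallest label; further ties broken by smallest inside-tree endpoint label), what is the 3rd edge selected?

Grow the tree from E using Prim:
Step 1: cheapest edge leaving the tree is B—E (4); add B.
Step 2: cheapest edge leaving the tree is A—B (4); add A.
Step 3: cheapest edge leaving the tree is C—E (4); add C.
Step 4: cheapest edge leaving the tree is A—F (7); add F.
Step 5: cheapest edge leaving the tree is D—F (4); add D.
The 3rd edge added is C—E.

C-E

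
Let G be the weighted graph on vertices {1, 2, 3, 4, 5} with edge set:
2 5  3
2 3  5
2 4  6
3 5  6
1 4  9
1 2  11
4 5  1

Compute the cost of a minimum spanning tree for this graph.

Grow the tree from 4 using Prim:
Step 1: cheapest edge leaving the tree is 4 5 (1); add 5.
Step 2: cheapest edge leaving the tree is 2 5 (3); add 2.
Step 3: cheapest edge leaving the tree is 2 3 (5); add 3.
Step 4: cheapest edge leaving the tree is 1 4 (9); add 1.
MST edges: 4 5, 2 5, 2 3, 1 4; total weight 1+3+5+9 = 18.

18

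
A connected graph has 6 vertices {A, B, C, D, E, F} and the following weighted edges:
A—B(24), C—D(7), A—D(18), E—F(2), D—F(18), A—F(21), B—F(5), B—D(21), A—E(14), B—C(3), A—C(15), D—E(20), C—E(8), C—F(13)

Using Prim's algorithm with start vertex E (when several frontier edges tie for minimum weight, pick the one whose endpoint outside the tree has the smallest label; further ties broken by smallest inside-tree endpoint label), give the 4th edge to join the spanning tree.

Grow the tree from E using Prim:
Step 1: frontier [E—F 2, C—E 8, A—E 14, D—E 20] → take E—F (2); add F.
Step 2: frontier [C—E 8, A—E 14, D—E 20, B—F 5, C—F 13, D—F 18, A—F 21] → take B—F (5); add B.
Step 3: frontier [B—C 3, B—D 21, A—B 24, C—E 8, A—E 14, D—E 20, C—F 13, D—F 18, A—F 21] → take B—C (3); add C.
Step 4: frontier [B—D 21, A—B 24, C—D 7, A—C 15, A—E 14, D—E 20, D—F 18, A—F 21] → take C—D (7); add D.
Step 5: frontier [A—B 24, A—C 15, A—D 18, A—E 14, A—F 21] → take A—E (14); add A.
The 4th edge added is C—D.

C-D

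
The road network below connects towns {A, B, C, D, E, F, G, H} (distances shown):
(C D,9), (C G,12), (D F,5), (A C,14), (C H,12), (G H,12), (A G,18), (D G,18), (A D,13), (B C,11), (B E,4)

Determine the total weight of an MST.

66

Prim's algorithm from H:
Step 1: cheapest edge leaving the tree is C H (12); add C.
Step 2: cheapest edge leaving the tree is C D (9); add D.
Step 3: cheapest edge leaving the tree is D F (5); add F.
Step 4: cheapest edge leaving the tree is B C (11); add B.
Step 5: cheapest edge leaving the tree is B E (4); add E.
Step 6: cheapest edge leaving the tree is C G (12); add G.
Step 7: cheapest edge leaving the tree is A D (13); add A.
MST edges: C H, C D, D F, B C, B E, C G, A D; total weight 12+9+5+11+4+12+13 = 66.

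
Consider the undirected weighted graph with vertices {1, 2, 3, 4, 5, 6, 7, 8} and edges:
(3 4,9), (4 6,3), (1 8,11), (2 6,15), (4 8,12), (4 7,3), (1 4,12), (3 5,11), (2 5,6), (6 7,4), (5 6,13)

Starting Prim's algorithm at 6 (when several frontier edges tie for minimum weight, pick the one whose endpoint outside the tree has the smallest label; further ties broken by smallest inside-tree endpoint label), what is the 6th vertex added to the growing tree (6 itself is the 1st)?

Grow the tree from 6 using Prim:
Step 1: frontier [4 6 3, 6 7 4, 5 6 13, 2 6 15] → take 4 6 (3); add 4.
Step 2: frontier [4 7 3, 3 4 9, 1 4 12, 4 8 12, 6 7 4, 5 6 13, 2 6 15] → take 4 7 (3); add 7.
Step 3: frontier [3 4 9, 1 4 12, 4 8 12, 5 6 13, 2 6 15] → take 3 4 (9); add 3.
Step 4: frontier [3 5 11, 1 4 12, 4 8 12, 5 6 13, 2 6 15] → take 3 5 (11); add 5.
Step 5: frontier [1 4 12, 4 8 12, 2 5 6, 2 6 15] → take 2 5 (6); add 2.
Step 6: frontier [1 4 12, 4 8 12] → take 1 4 (12); add 1.
Step 7: frontier [1 8 11, 4 8 12] → take 1 8 (11); add 8.
Vertex order: 6, 4, 7, 3, 5, 2, 1, 8. The 6th vertex is 2.

2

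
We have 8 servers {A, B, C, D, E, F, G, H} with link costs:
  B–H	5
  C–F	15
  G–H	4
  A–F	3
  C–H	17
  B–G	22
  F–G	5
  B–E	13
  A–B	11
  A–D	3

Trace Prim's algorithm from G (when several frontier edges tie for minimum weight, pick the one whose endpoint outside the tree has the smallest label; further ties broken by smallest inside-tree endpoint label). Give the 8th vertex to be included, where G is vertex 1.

C

Prim's algorithm from G:
Step 1: frontier [G–H 4, F–G 5, B–G 22] → take G–H (4); add H.
Step 2: frontier [F–G 5, B–G 22, B–H 5, C–H 17] → take B–H (5); add B.
Step 3: frontier [A–B 11, B–E 13, F–G 5, C–H 17] → take F–G (5); add F.
Step 4: frontier [A–B 11, B–E 13, A–F 3, C–F 15, C–H 17] → take A–F (3); add A.
Step 5: frontier [A–D 3, B–E 13, C–F 15, C–H 17] → take A–D (3); add D.
Step 6: frontier [B–E 13, C–F 15, C–H 17] → take B–E (13); add E.
Step 7: frontier [C–F 15, C–H 17] → take C–F (15); add C.
Vertex order: G, H, B, F, A, D, E, C. The 8th vertex is C.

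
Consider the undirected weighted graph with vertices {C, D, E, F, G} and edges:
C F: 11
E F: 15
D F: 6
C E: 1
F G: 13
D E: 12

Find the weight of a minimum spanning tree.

31

Grow the tree from E using Prim:
Step 1: cheapest edge leaving the tree is C E (1); add C.
Step 2: cheapest edge leaving the tree is C F (11); add F.
Step 3: cheapest edge leaving the tree is D F (6); add D.
Step 4: cheapest edge leaving the tree is F G (13); add G.
MST edges: C E, C F, D F, F G; total weight 1+11+6+13 = 31.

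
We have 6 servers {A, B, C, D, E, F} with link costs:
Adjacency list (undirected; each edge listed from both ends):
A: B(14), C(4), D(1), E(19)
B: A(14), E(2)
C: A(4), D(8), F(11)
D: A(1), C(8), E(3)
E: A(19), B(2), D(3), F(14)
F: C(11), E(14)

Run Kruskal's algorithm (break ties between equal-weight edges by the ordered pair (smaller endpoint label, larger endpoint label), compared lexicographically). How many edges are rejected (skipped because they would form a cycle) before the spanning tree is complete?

Kruskal's algorithm — process edges by increasing weight (ties by edge label):
A—D (1): add. Components now {A,D} {B} {C} {E} {F}
B—E (2): add. Components now {A,D} {B,E} {C} {F}
D—E (3): add. Components now {A,B,D,E} {C} {F}
A—C (4): add. Components now {A,B,C,D,E} {F}
C—D (8): skip — C and D already connected.
C—F (11): add. Components now {A,B,C,D,E,F}
Edges rejected before the tree was complete: 1.

1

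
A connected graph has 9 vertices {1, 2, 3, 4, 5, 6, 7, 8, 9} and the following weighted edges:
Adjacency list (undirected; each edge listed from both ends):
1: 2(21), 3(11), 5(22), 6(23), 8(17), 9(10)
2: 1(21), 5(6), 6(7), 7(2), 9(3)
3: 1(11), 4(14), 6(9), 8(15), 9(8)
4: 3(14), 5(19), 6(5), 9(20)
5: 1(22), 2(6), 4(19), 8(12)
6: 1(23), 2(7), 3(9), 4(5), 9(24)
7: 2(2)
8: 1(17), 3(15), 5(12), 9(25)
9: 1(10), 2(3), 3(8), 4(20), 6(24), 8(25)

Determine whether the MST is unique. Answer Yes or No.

Yes

Sort edges by weight, then run Kruskal:
2—7 (2): add — endpoints in different components.
2—9 (3): add — endpoints in different components.
4—6 (5): add — endpoints in different components.
2—5 (6): add — endpoints in different components.
2—6 (7): add — endpoints in different components.
3—9 (8): add — endpoints in different components.
3—6 (9): skip — 3 and 6 already connected.
1—9 (10): add — endpoints in different components.
1—3 (11): skip — 1 and 3 already connected.
5—8 (12): add — endpoints in different components.
Every non-tree edge has weight strictly greater than the heaviest edge on the tree path between its endpoints, so the MST is unique.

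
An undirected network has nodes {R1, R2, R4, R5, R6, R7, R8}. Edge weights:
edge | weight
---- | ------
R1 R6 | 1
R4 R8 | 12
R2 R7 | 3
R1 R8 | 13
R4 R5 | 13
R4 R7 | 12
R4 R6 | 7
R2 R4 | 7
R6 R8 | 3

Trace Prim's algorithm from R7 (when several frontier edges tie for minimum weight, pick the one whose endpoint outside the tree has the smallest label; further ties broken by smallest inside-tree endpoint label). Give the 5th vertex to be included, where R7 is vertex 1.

Prim, starting at R7.
Step 1: frontier [R2 R7 3, R4 R7 12] → take R2 R7 (3); add R2.
Step 2: frontier [R2 R4 7, R4 R7 12] → take R2 R4 (7); add R4.
Step 3: frontier [R4 R6 7, R4 R8 12, R4 R5 13] → take R4 R6 (7); add R6.
Step 4: frontier [R4 R8 12, R4 R5 13, R1 R6 1, R6 R8 3] → take R1 R6 (1); add R1.
Step 5: frontier [R1 R8 13, R4 R8 12, R4 R5 13, R6 R8 3] → take R6 R8 (3); add R8.
Step 6: frontier [R4 R5 13] → take R4 R5 (13); add R5.
Vertex order: R7, R2, R4, R6, R1, R8, R5. The 5th vertex is R1.

R1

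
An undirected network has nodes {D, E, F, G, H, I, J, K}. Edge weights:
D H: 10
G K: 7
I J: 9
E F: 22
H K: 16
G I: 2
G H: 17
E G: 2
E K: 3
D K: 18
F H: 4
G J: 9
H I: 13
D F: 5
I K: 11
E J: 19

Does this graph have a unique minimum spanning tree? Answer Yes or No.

Kruskal's algorithm — process edges by increasing weight (ties by edge label):
E G (2): add — endpoints in different components.
G I (2): add — endpoints in different components.
E K (3): add — endpoints in different components.
F H (4): add — endpoints in different components.
D F (5): add — endpoints in different components.
G K (7): skip — G and K already connected.
G J (9): add — endpoints in different components.
I J (9): skip — I and J already connected.
D H (10): skip — D and H already connected.
I K (11): skip — I and K already connected.
H I (13): add — endpoints in different components.
Non-tree edge I J has weight 9, equal to the heaviest edge on its tree cycle — swapping gives another MST of the same weight. Not unique.

No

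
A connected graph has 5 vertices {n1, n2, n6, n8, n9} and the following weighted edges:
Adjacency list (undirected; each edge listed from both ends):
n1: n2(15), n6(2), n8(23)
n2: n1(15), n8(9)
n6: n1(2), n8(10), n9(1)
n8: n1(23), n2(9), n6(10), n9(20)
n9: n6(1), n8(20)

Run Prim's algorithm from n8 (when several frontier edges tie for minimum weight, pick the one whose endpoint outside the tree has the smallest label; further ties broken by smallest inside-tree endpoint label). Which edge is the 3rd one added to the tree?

Grow the tree from n8 using Prim:
Step 1: cheapest edge leaving the tree is n2—n8 (9); add n2.
Step 2: cheapest edge leaving the tree is n6—n8 (10); add n6.
Step 3: cheapest edge leaving the tree is n6—n9 (1); add n9.
Step 4: cheapest edge leaving the tree is n1—n6 (2); add n1.
The 3rd edge added is n6—n9.

n6-n9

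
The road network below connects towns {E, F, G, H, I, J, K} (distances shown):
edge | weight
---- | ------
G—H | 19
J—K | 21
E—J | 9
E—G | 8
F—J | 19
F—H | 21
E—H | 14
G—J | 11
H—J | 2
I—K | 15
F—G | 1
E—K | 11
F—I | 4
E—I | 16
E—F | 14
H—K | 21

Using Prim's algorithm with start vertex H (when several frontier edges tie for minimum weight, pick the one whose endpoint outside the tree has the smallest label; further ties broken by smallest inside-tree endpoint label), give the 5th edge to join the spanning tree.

F-I

Prim's algorithm from H:
Step 1: cheapest edge leaving the tree is H—J (2); add J.
Step 2: cheapest edge leaving the tree is E—J (9); add E.
Step 3: cheapest edge leaving the tree is E—G (8); add G.
Step 4: cheapest edge leaving the tree is F—G (1); add F.
Step 5: cheapest edge leaving the tree is F—I (4); add I.
Step 6: cheapest edge leaving the tree is E—K (11); add K.
The 5th edge added is F—I.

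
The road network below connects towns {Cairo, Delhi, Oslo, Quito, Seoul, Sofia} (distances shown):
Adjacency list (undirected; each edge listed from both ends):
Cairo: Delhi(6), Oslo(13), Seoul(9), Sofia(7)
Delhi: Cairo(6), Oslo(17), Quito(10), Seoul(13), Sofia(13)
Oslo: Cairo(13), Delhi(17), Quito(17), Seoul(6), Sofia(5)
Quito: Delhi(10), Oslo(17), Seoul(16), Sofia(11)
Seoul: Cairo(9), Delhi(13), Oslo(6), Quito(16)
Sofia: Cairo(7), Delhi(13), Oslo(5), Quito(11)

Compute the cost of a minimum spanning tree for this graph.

34

Kruskal: consider edges lightest-first.
Oslo–Sofia (5): add — endpoints in different components.
Cairo–Delhi (6): add — endpoints in different components.
Oslo–Seoul (6): add — endpoints in different components.
Cairo–Sofia (7): add — endpoints in different components.
Cairo–Seoul (9): skip — Seoul and Cairo already connected.
Delhi–Quito (10): add — endpoints in different components.
MST edges: Oslo–Sofia, Cairo–Delhi, Oslo–Seoul, Cairo–Sofia, Delhi–Quito; total weight 5+6+6+7+10 = 34.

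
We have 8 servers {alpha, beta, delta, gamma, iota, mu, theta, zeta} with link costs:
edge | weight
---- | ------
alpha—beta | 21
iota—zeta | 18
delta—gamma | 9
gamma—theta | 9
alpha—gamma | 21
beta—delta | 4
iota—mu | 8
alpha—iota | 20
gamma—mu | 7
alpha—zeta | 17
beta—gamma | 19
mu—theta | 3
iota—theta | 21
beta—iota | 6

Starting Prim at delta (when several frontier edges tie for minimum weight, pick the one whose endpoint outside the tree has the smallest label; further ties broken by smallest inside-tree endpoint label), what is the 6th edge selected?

iota-zeta

Prim, starting at delta.
Step 1: cheapest edge leaving the tree is beta—delta (4); add beta.
Step 2: cheapest edge leaving the tree is beta—iota (6); add iota.
Step 3: cheapest edge leaving the tree is iota—mu (8); add mu.
Step 4: cheapest edge leaving the tree is mu—theta (3); add theta.
Step 5: cheapest edge leaving the tree is gamma—mu (7); add gamma.
Step 6: cheapest edge leaving the tree is iota—zeta (18); add zeta.
Step 7: cheapest edge leaving the tree is alpha—zeta (17); add alpha.
The 6th edge added is iota—zeta.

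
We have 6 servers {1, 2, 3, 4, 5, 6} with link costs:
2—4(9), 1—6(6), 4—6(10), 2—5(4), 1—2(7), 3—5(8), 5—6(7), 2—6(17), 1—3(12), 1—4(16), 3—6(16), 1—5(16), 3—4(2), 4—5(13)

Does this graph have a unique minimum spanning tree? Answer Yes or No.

Kruskal's algorithm — process edges by increasing weight (ties by edge label):
3—4 (2): add — endpoints in different components.
2—5 (4): add — endpoints in different components.
1—6 (6): add — endpoints in different components.
1—2 (7): add — endpoints in different components.
5—6 (7): skip — 5 and 6 already connected.
3—5 (8): add — endpoints in different components.
Non-tree edge 5—6 has weight 7, equal to the heaviest edge on its tree cycle — swapping gives another MST of the same weight. Not unique.

No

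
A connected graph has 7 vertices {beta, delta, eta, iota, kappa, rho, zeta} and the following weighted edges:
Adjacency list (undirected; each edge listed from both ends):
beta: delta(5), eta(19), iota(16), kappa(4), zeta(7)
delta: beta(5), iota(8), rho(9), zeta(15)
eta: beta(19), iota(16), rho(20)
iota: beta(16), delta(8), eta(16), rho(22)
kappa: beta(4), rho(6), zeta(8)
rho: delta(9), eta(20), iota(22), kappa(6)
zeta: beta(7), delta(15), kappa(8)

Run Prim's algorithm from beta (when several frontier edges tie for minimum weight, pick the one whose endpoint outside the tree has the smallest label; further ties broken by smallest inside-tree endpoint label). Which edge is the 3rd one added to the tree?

Prim's algorithm from beta:
Step 1: cheapest edge leaving the tree is beta-kappa (4); add kappa.
Step 2: cheapest edge leaving the tree is beta-delta (5); add delta.
Step 3: cheapest edge leaving the tree is kappa-rho (6); add rho.
Step 4: cheapest edge leaving the tree is beta-zeta (7); add zeta.
Step 5: cheapest edge leaving the tree is delta-iota (8); add iota.
Step 6: cheapest edge leaving the tree is eta-iota (16); add eta.
The 3rd edge added is kappa-rho.

kappa-rho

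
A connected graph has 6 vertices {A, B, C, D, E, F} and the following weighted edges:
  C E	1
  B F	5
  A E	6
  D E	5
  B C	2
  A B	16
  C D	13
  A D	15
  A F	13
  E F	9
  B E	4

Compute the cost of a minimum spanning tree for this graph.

Prim's algorithm from D:
Step 1: frontier [D E 5, C D 13, A D 15] → take D E (5); add E.
Step 2: frontier [C D 13, A D 15, C E 1, B E 4, A E 6, E F 9] → take C E (1); add C.
Step 3: frontier [B C 2, A D 15, B E 4, A E 6, E F 9] → take B C (2); add B.
Step 4: frontier [B F 5, A B 16, A D 15, A E 6, E F 9] → take B F (5); add F.
Step 5: frontier [A B 16, A D 15, A E 6, A F 13] → take A E (6); add A.
MST edges: D E, C E, B C, B F, A E; total weight 5+1+2+5+6 = 19.

19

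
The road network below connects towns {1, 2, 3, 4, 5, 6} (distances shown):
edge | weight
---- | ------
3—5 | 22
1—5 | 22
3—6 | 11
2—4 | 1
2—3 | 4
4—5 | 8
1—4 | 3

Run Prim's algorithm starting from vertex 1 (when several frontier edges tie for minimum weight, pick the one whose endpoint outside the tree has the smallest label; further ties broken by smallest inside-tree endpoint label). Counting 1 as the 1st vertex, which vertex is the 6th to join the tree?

Prim, starting at 1.
Step 1: cheapest edge leaving the tree is 1—4 (3); add 4.
Step 2: cheapest edge leaving the tree is 2—4 (1); add 2.
Step 3: cheapest edge leaving the tree is 2—3 (4); add 3.
Step 4: cheapest edge leaving the tree is 4—5 (8); add 5.
Step 5: cheapest edge leaving the tree is 3—6 (11); add 6.
Vertex order: 1, 4, 2, 3, 5, 6. The 6th vertex is 6.

6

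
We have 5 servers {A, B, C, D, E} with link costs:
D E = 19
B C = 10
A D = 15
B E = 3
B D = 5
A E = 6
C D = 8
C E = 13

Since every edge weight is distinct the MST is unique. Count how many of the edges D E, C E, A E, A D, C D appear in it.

Sort edges by weight, then run Kruskal:
B E (3): add. Components now {A} {B,E} {C} {D}
B D (5): add. Components now {A} {B,D,E} {C}
A E (6): add. Components now {A,B,D,E} {C}
C D (8): add. Components now {A,B,C,D,E}
MST edge set: {B E, B D, A E, C D}.
Of the listed edges, {A E, C D} are in the MST → 2.

2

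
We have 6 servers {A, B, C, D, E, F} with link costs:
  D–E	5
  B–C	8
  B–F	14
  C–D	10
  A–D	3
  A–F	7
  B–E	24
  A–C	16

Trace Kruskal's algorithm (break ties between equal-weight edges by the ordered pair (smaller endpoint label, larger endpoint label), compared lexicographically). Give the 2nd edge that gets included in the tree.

Kruskal's algorithm — process edges by increasing weight (ties by edge label):
A–D (3): add — endpoints in different components.
D–E (5): add — endpoints in different components.
A–F (7): add — endpoints in different components.
B–C (8): add — endpoints in different components.
C–D (10): add — endpoints in different components.
The 2nd edge added is D–E.

D-E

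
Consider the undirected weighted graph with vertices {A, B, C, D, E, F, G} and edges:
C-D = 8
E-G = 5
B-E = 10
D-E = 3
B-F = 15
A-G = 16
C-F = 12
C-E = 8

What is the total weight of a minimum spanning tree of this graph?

Prim's algorithm from D:
Step 1: frontier [D-E 3, C-D 8] → take D-E (3); add E.
Step 2: frontier [C-D 8, E-G 5, C-E 8, B-E 10] → take E-G (5); add G.
Step 3: frontier [C-D 8, C-E 8, B-E 10, A-G 16] → take C-D (8); add C.
Step 4: frontier [C-F 12, B-E 10, A-G 16] → take B-E (10); add B.
Step 5: frontier [B-F 15, C-F 12, A-G 16] → take C-F (12); add F.
Step 6: frontier [A-G 16] → take A-G (16); add A.
MST edges: D-E, E-G, C-D, B-E, C-F, A-G; total weight 3+5+8+10+12+16 = 54.

54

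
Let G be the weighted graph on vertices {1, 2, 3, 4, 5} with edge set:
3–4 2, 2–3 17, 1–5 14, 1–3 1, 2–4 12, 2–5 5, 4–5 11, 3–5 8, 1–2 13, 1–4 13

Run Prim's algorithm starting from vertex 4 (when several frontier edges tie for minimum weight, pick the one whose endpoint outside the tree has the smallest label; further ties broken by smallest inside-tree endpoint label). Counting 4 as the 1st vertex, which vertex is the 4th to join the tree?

Grow the tree from 4 using Prim:
Step 1: frontier [3–4 2, 4–5 11, 2–4 12, 1–4 13] → take 3–4 (2); add 3.
Step 2: frontier [1–3 1, 3–5 8, 2–3 17, 4–5 11, 2–4 12, 1–4 13] → take 1–3 (1); add 1.
Step 3: frontier [1–2 13, 1–5 14, 3–5 8, 2–3 17, 4–5 11, 2–4 12] → take 3–5 (8); add 5.
Step 4: frontier [1–2 13, 2–3 17, 2–4 12, 2–5 5] → take 2–5 (5); add 2.
Vertex order: 4, 3, 1, 5, 2. The 4th vertex is 5.

5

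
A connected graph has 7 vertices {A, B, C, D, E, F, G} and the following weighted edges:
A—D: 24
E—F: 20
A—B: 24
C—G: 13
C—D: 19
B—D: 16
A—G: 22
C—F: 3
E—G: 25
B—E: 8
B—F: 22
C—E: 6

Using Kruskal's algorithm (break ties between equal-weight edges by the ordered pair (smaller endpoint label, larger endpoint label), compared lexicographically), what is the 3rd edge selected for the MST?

Sort edges by weight, then run Kruskal:
C—F (3): add — endpoints in different components.
C—E (6): add — endpoints in different components.
B—E (8): add — endpoints in different components.
C—G (13): add — endpoints in different components.
B—D (16): add — endpoints in different components.
C—D (19): skip — C and D already connected.
E—F (20): skip — E and F already connected.
A—G (22): add — endpoints in different components.
The 3rd edge added is B—E.

B-E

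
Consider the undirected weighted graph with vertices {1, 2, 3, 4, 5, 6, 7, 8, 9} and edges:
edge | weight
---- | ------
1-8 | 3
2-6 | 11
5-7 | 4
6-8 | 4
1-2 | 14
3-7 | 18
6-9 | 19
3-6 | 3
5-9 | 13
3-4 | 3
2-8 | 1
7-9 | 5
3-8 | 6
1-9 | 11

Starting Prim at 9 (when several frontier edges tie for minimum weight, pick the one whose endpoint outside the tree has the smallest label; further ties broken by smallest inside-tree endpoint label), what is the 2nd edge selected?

Grow the tree from 9 using Prim:
Step 1: frontier [7-9 5, 1-9 11, 5-9 13, 6-9 19] → take 7-9 (5); add 7.
Step 2: frontier [5-7 4, 3-7 18, 1-9 11, 5-9 13, 6-9 19] → take 5-7 (4); add 5.
Step 3: frontier [3-7 18, 1-9 11, 6-9 19] → take 1-9 (11); add 1.
Step 4: frontier [1-8 3, 1-2 14, 3-7 18, 6-9 19] → take 1-8 (3); add 8.
Step 5: frontier [1-2 14, 3-7 18, 2-8 1, 6-8 4, 3-8 6, 6-9 19] → take 2-8 (1); add 2.
Step 6: frontier [2-6 11, 3-7 18, 6-8 4, 3-8 6, 6-9 19] → take 6-8 (4); add 6.
Step 7: frontier [3-6 3, 3-7 18, 3-8 6] → take 3-6 (3); add 3.
Step 8: frontier [3-4 3] → take 3-4 (3); add 4.
The 2nd edge added is 5-7.

5-7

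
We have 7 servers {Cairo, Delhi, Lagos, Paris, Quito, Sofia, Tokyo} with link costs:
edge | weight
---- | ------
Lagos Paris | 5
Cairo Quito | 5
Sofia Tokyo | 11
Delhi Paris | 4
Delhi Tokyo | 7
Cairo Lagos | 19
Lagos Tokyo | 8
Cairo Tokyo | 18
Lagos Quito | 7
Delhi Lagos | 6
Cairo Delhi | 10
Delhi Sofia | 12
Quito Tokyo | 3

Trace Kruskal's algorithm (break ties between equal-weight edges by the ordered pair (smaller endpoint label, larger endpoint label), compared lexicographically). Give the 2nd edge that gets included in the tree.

Kruskal: consider edges lightest-first.
Quito Tokyo (3): add — endpoints in different components.
Delhi Paris (4): add — endpoints in different components.
Cairo Quito (5): add — endpoints in different components.
Lagos Paris (5): add — endpoints in different components.
Delhi Lagos (6): skip — Delhi and Lagos already connected.
Delhi Tokyo (7): add — endpoints in different components.
Lagos Quito (7): skip — Quito and Lagos already connected.
Lagos Tokyo (8): skip — Tokyo and Lagos already connected.
Cairo Delhi (10): skip — Delhi and Cairo already connected.
Sofia Tokyo (11): add — endpoints in different components.
The 2nd edge added is Delhi Paris.

Delhi-Paris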